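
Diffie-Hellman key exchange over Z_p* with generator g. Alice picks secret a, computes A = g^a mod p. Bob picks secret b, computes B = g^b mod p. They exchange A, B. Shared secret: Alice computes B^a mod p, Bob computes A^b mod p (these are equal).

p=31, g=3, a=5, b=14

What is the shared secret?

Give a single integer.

A = 3^5 mod 31  (bits of 5 = 101)
  bit 0 = 1: r = r^2 * 3 mod 31 = 1^2 * 3 = 1*3 = 3
  bit 1 = 0: r = r^2 mod 31 = 3^2 = 9
  bit 2 = 1: r = r^2 * 3 mod 31 = 9^2 * 3 = 19*3 = 26
  -> A = 26
B = 3^14 mod 31  (bits of 14 = 1110)
  bit 0 = 1: r = r^2 * 3 mod 31 = 1^2 * 3 = 1*3 = 3
  bit 1 = 1: r = r^2 * 3 mod 31 = 3^2 * 3 = 9*3 = 27
  bit 2 = 1: r = r^2 * 3 mod 31 = 27^2 * 3 = 16*3 = 17
  bit 3 = 0: r = r^2 mod 31 = 17^2 = 10
  -> B = 10
s = B^a = 10^5 mod 31  (bits of 5 = 101)
  bit 0 = 1: r = r^2 * 10 mod 31 = 1^2 * 10 = 1*10 = 10
  bit 1 = 0: r = r^2 mod 31 = 10^2 = 7
  bit 2 = 1: r = r^2 * 10 mod 31 = 7^2 * 10 = 18*10 = 25
  -> s = B^a = 25

Answer: 25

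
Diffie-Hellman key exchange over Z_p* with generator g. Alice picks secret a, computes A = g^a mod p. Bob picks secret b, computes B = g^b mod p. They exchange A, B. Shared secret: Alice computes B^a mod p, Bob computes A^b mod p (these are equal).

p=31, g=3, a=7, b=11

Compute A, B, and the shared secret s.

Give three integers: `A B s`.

Answer: 17 13 22

Derivation:
A = 3^7 mod 31  (bits of 7 = 111)
  bit 0 = 1: r = r^2 * 3 mod 31 = 1^2 * 3 = 1*3 = 3
  bit 1 = 1: r = r^2 * 3 mod 31 = 3^2 * 3 = 9*3 = 27
  bit 2 = 1: r = r^2 * 3 mod 31 = 27^2 * 3 = 16*3 = 17
  -> A = 17
B = 3^11 mod 31  (bits of 11 = 1011)
  bit 0 = 1: r = r^2 * 3 mod 31 = 1^2 * 3 = 1*3 = 3
  bit 1 = 0: r = r^2 mod 31 = 3^2 = 9
  bit 2 = 1: r = r^2 * 3 mod 31 = 9^2 * 3 = 19*3 = 26
  bit 3 = 1: r = r^2 * 3 mod 31 = 26^2 * 3 = 25*3 = 13
  -> B = 13
s = B^a = 13^7 mod 31  (bits of 7 = 111)
  bit 0 = 1: r = r^2 * 13 mod 31 = 1^2 * 13 = 1*13 = 13
  bit 1 = 1: r = r^2 * 13 mod 31 = 13^2 * 13 = 14*13 = 27
  bit 2 = 1: r = r^2 * 13 mod 31 = 27^2 * 13 = 16*13 = 22
  -> s = B^a = 22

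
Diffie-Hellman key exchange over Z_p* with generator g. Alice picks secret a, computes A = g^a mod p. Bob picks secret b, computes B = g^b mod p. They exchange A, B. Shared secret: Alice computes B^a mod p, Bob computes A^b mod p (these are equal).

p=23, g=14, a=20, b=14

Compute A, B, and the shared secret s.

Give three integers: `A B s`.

A = 14^20 mod 23  (bits of 20 = 10100)
  bit 0 = 1: r = r^2 * 14 mod 23 = 1^2 * 14 = 1*14 = 14
  bit 1 = 0: r = r^2 mod 23 = 14^2 = 12
  bit 2 = 1: r = r^2 * 14 mod 23 = 12^2 * 14 = 6*14 = 15
  bit 3 = 0: r = r^2 mod 23 = 15^2 = 18
  bit 4 = 0: r = r^2 mod 23 = 18^2 = 2
  -> A = 2
B = 14^14 mod 23  (bits of 14 = 1110)
  bit 0 = 1: r = r^2 * 14 mod 23 = 1^2 * 14 = 1*14 = 14
  bit 1 = 1: r = r^2 * 14 mod 23 = 14^2 * 14 = 12*14 = 7
  bit 2 = 1: r = r^2 * 14 mod 23 = 7^2 * 14 = 3*14 = 19
  bit 3 = 0: r = r^2 mod 23 = 19^2 = 16
  -> B = 16
s = B^a = 16^20 mod 23  (bits of 20 = 10100)
  bit 0 = 1: r = r^2 * 16 mod 23 = 1^2 * 16 = 1*16 = 16
  bit 1 = 0: r = r^2 mod 23 = 16^2 = 3
  bit 2 = 1: r = r^2 * 16 mod 23 = 3^2 * 16 = 9*16 = 6
  bit 3 = 0: r = r^2 mod 23 = 6^2 = 13
  bit 4 = 0: r = r^2 mod 23 = 13^2 = 8
  -> s = B^a = 8

Answer: 2 16 8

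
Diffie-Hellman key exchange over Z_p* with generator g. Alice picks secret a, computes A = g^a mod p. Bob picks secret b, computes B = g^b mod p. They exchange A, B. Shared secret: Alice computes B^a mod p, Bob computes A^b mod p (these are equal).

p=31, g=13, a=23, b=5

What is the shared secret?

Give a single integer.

A = 13^23 mod 31  (bits of 23 = 10111)
  bit 0 = 1: r = r^2 * 13 mod 31 = 1^2 * 13 = 1*13 = 13
  bit 1 = 0: r = r^2 mod 31 = 13^2 = 14
  bit 2 = 1: r = r^2 * 13 mod 31 = 14^2 * 13 = 10*13 = 6
  bit 3 = 1: r = r^2 * 13 mod 31 = 6^2 * 13 = 5*13 = 3
  bit 4 = 1: r = r^2 * 13 mod 31 = 3^2 * 13 = 9*13 = 24
  -> A = 24
B = 13^5 mod 31  (bits of 5 = 101)
  bit 0 = 1: r = r^2 * 13 mod 31 = 1^2 * 13 = 1*13 = 13
  bit 1 = 0: r = r^2 mod 31 = 13^2 = 14
  bit 2 = 1: r = r^2 * 13 mod 31 = 14^2 * 13 = 10*13 = 6
  -> B = 6
s = B^a = 6^23 mod 31  (bits of 23 = 10111)
  bit 0 = 1: r = r^2 * 6 mod 31 = 1^2 * 6 = 1*6 = 6
  bit 1 = 0: r = r^2 mod 31 = 6^2 = 5
  bit 2 = 1: r = r^2 * 6 mod 31 = 5^2 * 6 = 25*6 = 26
  bit 3 = 1: r = r^2 * 6 mod 31 = 26^2 * 6 = 25*6 = 26
  bit 4 = 1: r = r^2 * 6 mod 31 = 26^2 * 6 = 25*6 = 26
  -> s = B^a = 26

Answer: 26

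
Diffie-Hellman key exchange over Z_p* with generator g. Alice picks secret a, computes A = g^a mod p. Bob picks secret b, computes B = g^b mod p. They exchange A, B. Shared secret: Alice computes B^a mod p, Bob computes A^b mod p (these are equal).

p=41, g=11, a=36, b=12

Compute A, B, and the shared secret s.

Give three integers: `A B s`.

Answer: 31 23 18

Derivation:
A = 11^36 mod 41  (bits of 36 = 100100)
  bit 0 = 1: r = r^2 * 11 mod 41 = 1^2 * 11 = 1*11 = 11
  bit 1 = 0: r = r^2 mod 41 = 11^2 = 39
  bit 2 = 0: r = r^2 mod 41 = 39^2 = 4
  bit 3 = 1: r = r^2 * 11 mod 41 = 4^2 * 11 = 16*11 = 12
  bit 4 = 0: r = r^2 mod 41 = 12^2 = 21
  bit 5 = 0: r = r^2 mod 41 = 21^2 = 31
  -> A = 31
B = 11^12 mod 41  (bits of 12 = 1100)
  bit 0 = 1: r = r^2 * 11 mod 41 = 1^2 * 11 = 1*11 = 11
  bit 1 = 1: r = r^2 * 11 mod 41 = 11^2 * 11 = 39*11 = 19
  bit 2 = 0: r = r^2 mod 41 = 19^2 = 33
  bit 3 = 0: r = r^2 mod 41 = 33^2 = 23
  -> B = 23
s = B^a = 23^36 mod 41  (bits of 36 = 100100)
  bit 0 = 1: r = r^2 * 23 mod 41 = 1^2 * 23 = 1*23 = 23
  bit 1 = 0: r = r^2 mod 41 = 23^2 = 37
  bit 2 = 0: r = r^2 mod 41 = 37^2 = 16
  bit 3 = 1: r = r^2 * 23 mod 41 = 16^2 * 23 = 10*23 = 25
  bit 4 = 0: r = r^2 mod 41 = 25^2 = 10
  bit 5 = 0: r = r^2 mod 41 = 10^2 = 18
  -> s = B^a = 18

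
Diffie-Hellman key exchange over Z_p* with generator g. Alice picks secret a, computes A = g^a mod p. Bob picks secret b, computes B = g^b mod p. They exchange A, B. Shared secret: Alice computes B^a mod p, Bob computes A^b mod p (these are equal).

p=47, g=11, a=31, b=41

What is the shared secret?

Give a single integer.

A = 11^31 mod 47  (bits of 31 = 11111)
  bit 0 = 1: r = r^2 * 11 mod 47 = 1^2 * 11 = 1*11 = 11
  bit 1 = 1: r = r^2 * 11 mod 47 = 11^2 * 11 = 27*11 = 15
  bit 2 = 1: r = r^2 * 11 mod 47 = 15^2 * 11 = 37*11 = 31
  bit 3 = 1: r = r^2 * 11 mod 47 = 31^2 * 11 = 21*11 = 43
  bit 4 = 1: r = r^2 * 11 mod 47 = 43^2 * 11 = 16*11 = 35
  -> A = 35
B = 11^41 mod 47  (bits of 41 = 101001)
  bit 0 = 1: r = r^2 * 11 mod 47 = 1^2 * 11 = 1*11 = 11
  bit 1 = 0: r = r^2 mod 47 = 11^2 = 27
  bit 2 = 1: r = r^2 * 11 mod 47 = 27^2 * 11 = 24*11 = 29
  bit 3 = 0: r = r^2 mod 47 = 29^2 = 42
  bit 4 = 0: r = r^2 mod 47 = 42^2 = 25
  bit 5 = 1: r = r^2 * 11 mod 47 = 25^2 * 11 = 14*11 = 13
  -> B = 13
s = B^a = 13^31 mod 47  (bits of 31 = 11111)
  bit 0 = 1: r = r^2 * 13 mod 47 = 1^2 * 13 = 1*13 = 13
  bit 1 = 1: r = r^2 * 13 mod 47 = 13^2 * 13 = 28*13 = 35
  bit 2 = 1: r = r^2 * 13 mod 47 = 35^2 * 13 = 3*13 = 39
  bit 3 = 1: r = r^2 * 13 mod 47 = 39^2 * 13 = 17*13 = 33
  bit 4 = 1: r = r^2 * 13 mod 47 = 33^2 * 13 = 8*13 = 10
  -> s = B^a = 10

Answer: 10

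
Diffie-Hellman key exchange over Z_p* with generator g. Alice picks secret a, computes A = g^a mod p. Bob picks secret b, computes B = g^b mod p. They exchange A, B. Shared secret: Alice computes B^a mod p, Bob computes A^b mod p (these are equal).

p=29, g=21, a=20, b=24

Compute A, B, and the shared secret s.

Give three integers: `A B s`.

A = 21^20 mod 29  (bits of 20 = 10100)
  bit 0 = 1: r = r^2 * 21 mod 29 = 1^2 * 21 = 1*21 = 21
  bit 1 = 0: r = r^2 mod 29 = 21^2 = 6
  bit 2 = 1: r = r^2 * 21 mod 29 = 6^2 * 21 = 7*21 = 2
  bit 3 = 0: r = r^2 mod 29 = 2^2 = 4
  bit 4 = 0: r = r^2 mod 29 = 4^2 = 16
  -> A = 16
B = 21^24 mod 29  (bits of 24 = 11000)
  bit 0 = 1: r = r^2 * 21 mod 29 = 1^2 * 21 = 1*21 = 21
  bit 1 = 1: r = r^2 * 21 mod 29 = 21^2 * 21 = 6*21 = 10
  bit 2 = 0: r = r^2 mod 29 = 10^2 = 13
  bit 3 = 0: r = r^2 mod 29 = 13^2 = 24
  bit 4 = 0: r = r^2 mod 29 = 24^2 = 25
  -> B = 25
s = B^a = 25^20 mod 29  (bits of 20 = 10100)
  bit 0 = 1: r = r^2 * 25 mod 29 = 1^2 * 25 = 1*25 = 25
  bit 1 = 0: r = r^2 mod 29 = 25^2 = 16
  bit 2 = 1: r = r^2 * 25 mod 29 = 16^2 * 25 = 24*25 = 20
  bit 3 = 0: r = r^2 mod 29 = 20^2 = 23
  bit 4 = 0: r = r^2 mod 29 = 23^2 = 7
  -> s = B^a = 7

Answer: 16 25 7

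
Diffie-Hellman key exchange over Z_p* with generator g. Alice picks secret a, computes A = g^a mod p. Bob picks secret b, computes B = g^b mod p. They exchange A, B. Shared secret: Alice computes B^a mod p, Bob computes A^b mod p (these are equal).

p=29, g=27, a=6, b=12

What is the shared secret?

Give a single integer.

Answer: 25

Derivation:
A = 27^6 mod 29  (bits of 6 = 110)
  bit 0 = 1: r = r^2 * 27 mod 29 = 1^2 * 27 = 1*27 = 27
  bit 1 = 1: r = r^2 * 27 mod 29 = 27^2 * 27 = 4*27 = 21
  bit 2 = 0: r = r^2 mod 29 = 21^2 = 6
  -> A = 6
B = 27^12 mod 29  (bits of 12 = 1100)
  bit 0 = 1: r = r^2 * 27 mod 29 = 1^2 * 27 = 1*27 = 27
  bit 1 = 1: r = r^2 * 27 mod 29 = 27^2 * 27 = 4*27 = 21
  bit 2 = 0: r = r^2 mod 29 = 21^2 = 6
  bit 3 = 0: r = r^2 mod 29 = 6^2 = 7
  -> B = 7
s = B^a = 7^6 mod 29  (bits of 6 = 110)
  bit 0 = 1: r = r^2 * 7 mod 29 = 1^2 * 7 = 1*7 = 7
  bit 1 = 1: r = r^2 * 7 mod 29 = 7^2 * 7 = 20*7 = 24
  bit 2 = 0: r = r^2 mod 29 = 24^2 = 25
  -> s = B^a = 25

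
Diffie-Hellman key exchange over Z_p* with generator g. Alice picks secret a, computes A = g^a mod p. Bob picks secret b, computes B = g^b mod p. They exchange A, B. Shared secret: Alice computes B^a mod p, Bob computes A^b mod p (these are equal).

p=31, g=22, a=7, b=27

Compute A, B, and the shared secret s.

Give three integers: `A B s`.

Answer: 21 29 27

Derivation:
A = 22^7 mod 31  (bits of 7 = 111)
  bit 0 = 1: r = r^2 * 22 mod 31 = 1^2 * 22 = 1*22 = 22
  bit 1 = 1: r = r^2 * 22 mod 31 = 22^2 * 22 = 19*22 = 15
  bit 2 = 1: r = r^2 * 22 mod 31 = 15^2 * 22 = 8*22 = 21
  -> A = 21
B = 22^27 mod 31  (bits of 27 = 11011)
  bit 0 = 1: r = r^2 * 22 mod 31 = 1^2 * 22 = 1*22 = 22
  bit 1 = 1: r = r^2 * 22 mod 31 = 22^2 * 22 = 19*22 = 15
  bit 2 = 0: r = r^2 mod 31 = 15^2 = 8
  bit 3 = 1: r = r^2 * 22 mod 31 = 8^2 * 22 = 2*22 = 13
  bit 4 = 1: r = r^2 * 22 mod 31 = 13^2 * 22 = 14*22 = 29
  -> B = 29
s = B^a = 29^7 mod 31  (bits of 7 = 111)
  bit 0 = 1: r = r^2 * 29 mod 31 = 1^2 * 29 = 1*29 = 29
  bit 1 = 1: r = r^2 * 29 mod 31 = 29^2 * 29 = 4*29 = 23
  bit 2 = 1: r = r^2 * 29 mod 31 = 23^2 * 29 = 2*29 = 27
  -> s = B^a = 27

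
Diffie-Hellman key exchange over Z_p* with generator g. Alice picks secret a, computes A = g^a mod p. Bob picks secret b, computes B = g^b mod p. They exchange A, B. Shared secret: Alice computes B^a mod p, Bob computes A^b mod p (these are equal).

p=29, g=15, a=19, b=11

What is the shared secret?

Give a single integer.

Answer: 27

Derivation:
A = 15^19 mod 29  (bits of 19 = 10011)
  bit 0 = 1: r = r^2 * 15 mod 29 = 1^2 * 15 = 1*15 = 15
  bit 1 = 0: r = r^2 mod 29 = 15^2 = 22
  bit 2 = 0: r = r^2 mod 29 = 22^2 = 20
  bit 3 = 1: r = r^2 * 15 mod 29 = 20^2 * 15 = 23*15 = 26
  bit 4 = 1: r = r^2 * 15 mod 29 = 26^2 * 15 = 9*15 = 19
  -> A = 19
B = 15^11 mod 29  (bits of 11 = 1011)
  bit 0 = 1: r = r^2 * 15 mod 29 = 1^2 * 15 = 1*15 = 15
  bit 1 = 0: r = r^2 mod 29 = 15^2 = 22
  bit 2 = 1: r = r^2 * 15 mod 29 = 22^2 * 15 = 20*15 = 10
  bit 3 = 1: r = r^2 * 15 mod 29 = 10^2 * 15 = 13*15 = 21
  -> B = 21
s = B^a = 21^19 mod 29  (bits of 19 = 10011)
  bit 0 = 1: r = r^2 * 21 mod 29 = 1^2 * 21 = 1*21 = 21
  bit 1 = 0: r = r^2 mod 29 = 21^2 = 6
  bit 2 = 0: r = r^2 mod 29 = 6^2 = 7
  bit 3 = 1: r = r^2 * 21 mod 29 = 7^2 * 21 = 20*21 = 14
  bit 4 = 1: r = r^2 * 21 mod 29 = 14^2 * 21 = 22*21 = 27
  -> s = B^a = 27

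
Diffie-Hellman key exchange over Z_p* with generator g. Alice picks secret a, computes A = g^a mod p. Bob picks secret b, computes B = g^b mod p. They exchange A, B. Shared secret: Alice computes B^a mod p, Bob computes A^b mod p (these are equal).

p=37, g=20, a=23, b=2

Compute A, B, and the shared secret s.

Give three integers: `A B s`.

Answer: 19 30 28

Derivation:
A = 20^23 mod 37  (bits of 23 = 10111)
  bit 0 = 1: r = r^2 * 20 mod 37 = 1^2 * 20 = 1*20 = 20
  bit 1 = 0: r = r^2 mod 37 = 20^2 = 30
  bit 2 = 1: r = r^2 * 20 mod 37 = 30^2 * 20 = 12*20 = 18
  bit 3 = 1: r = r^2 * 20 mod 37 = 18^2 * 20 = 28*20 = 5
  bit 4 = 1: r = r^2 * 20 mod 37 = 5^2 * 20 = 25*20 = 19
  -> A = 19
B = 20^2 mod 37  (bits of 2 = 10)
  bit 0 = 1: r = r^2 * 20 mod 37 = 1^2 * 20 = 1*20 = 20
  bit 1 = 0: r = r^2 mod 37 = 20^2 = 30
  -> B = 30
s = B^a = 30^23 mod 37  (bits of 23 = 10111)
  bit 0 = 1: r = r^2 * 30 mod 37 = 1^2 * 30 = 1*30 = 30
  bit 1 = 0: r = r^2 mod 37 = 30^2 = 12
  bit 2 = 1: r = r^2 * 30 mod 37 = 12^2 * 30 = 33*30 = 28
  bit 3 = 1: r = r^2 * 30 mod 37 = 28^2 * 30 = 7*30 = 25
  bit 4 = 1: r = r^2 * 30 mod 37 = 25^2 * 30 = 33*30 = 28
  -> s = B^a = 28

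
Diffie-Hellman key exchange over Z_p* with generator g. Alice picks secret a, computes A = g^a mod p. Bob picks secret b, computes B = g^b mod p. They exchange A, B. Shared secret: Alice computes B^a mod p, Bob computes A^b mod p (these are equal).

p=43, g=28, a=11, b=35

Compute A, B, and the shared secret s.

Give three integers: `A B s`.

A = 28^11 mod 43  (bits of 11 = 1011)
  bit 0 = 1: r = r^2 * 28 mod 43 = 1^2 * 28 = 1*28 = 28
  bit 1 = 0: r = r^2 mod 43 = 28^2 = 10
  bit 2 = 1: r = r^2 * 28 mod 43 = 10^2 * 28 = 14*28 = 5
  bit 3 = 1: r = r^2 * 28 mod 43 = 5^2 * 28 = 25*28 = 12
  -> A = 12
B = 28^35 mod 43  (bits of 35 = 100011)
  bit 0 = 1: r = r^2 * 28 mod 43 = 1^2 * 28 = 1*28 = 28
  bit 1 = 0: r = r^2 mod 43 = 28^2 = 10
  bit 2 = 0: r = r^2 mod 43 = 10^2 = 14
  bit 3 = 0: r = r^2 mod 43 = 14^2 = 24
  bit 4 = 1: r = r^2 * 28 mod 43 = 24^2 * 28 = 17*28 = 3
  bit 5 = 1: r = r^2 * 28 mod 43 = 3^2 * 28 = 9*28 = 37
  -> B = 37
s = B^a = 37^11 mod 43  (bits of 11 = 1011)
  bit 0 = 1: r = r^2 * 37 mod 43 = 1^2 * 37 = 1*37 = 37
  bit 1 = 0: r = r^2 mod 43 = 37^2 = 36
  bit 2 = 1: r = r^2 * 37 mod 43 = 36^2 * 37 = 6*37 = 7
  bit 3 = 1: r = r^2 * 37 mod 43 = 7^2 * 37 = 6*37 = 7
  -> s = B^a = 7

Answer: 12 37 7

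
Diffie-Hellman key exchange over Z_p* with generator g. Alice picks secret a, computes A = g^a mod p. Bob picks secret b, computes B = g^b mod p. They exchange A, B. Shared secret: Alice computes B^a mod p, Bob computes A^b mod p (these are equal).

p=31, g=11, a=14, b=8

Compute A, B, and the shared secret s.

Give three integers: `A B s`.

A = 11^14 mod 31  (bits of 14 = 1110)
  bit 0 = 1: r = r^2 * 11 mod 31 = 1^2 * 11 = 1*11 = 11
  bit 1 = 1: r = r^2 * 11 mod 31 = 11^2 * 11 = 28*11 = 29
  bit 2 = 1: r = r^2 * 11 mod 31 = 29^2 * 11 = 4*11 = 13
  bit 3 = 0: r = r^2 mod 31 = 13^2 = 14
  -> A = 14
B = 11^8 mod 31  (bits of 8 = 1000)
  bit 0 = 1: r = r^2 * 11 mod 31 = 1^2 * 11 = 1*11 = 11
  bit 1 = 0: r = r^2 mod 31 = 11^2 = 28
  bit 2 = 0: r = r^2 mod 31 = 28^2 = 9
  bit 3 = 0: r = r^2 mod 31 = 9^2 = 19
  -> B = 19
s = B^a = 19^14 mod 31  (bits of 14 = 1110)
  bit 0 = 1: r = r^2 * 19 mod 31 = 1^2 * 19 = 1*19 = 19
  bit 1 = 1: r = r^2 * 19 mod 31 = 19^2 * 19 = 20*19 = 8
  bit 2 = 1: r = r^2 * 19 mod 31 = 8^2 * 19 = 2*19 = 7
  bit 3 = 0: r = r^2 mod 31 = 7^2 = 18
  -> s = B^a = 18

Answer: 14 19 18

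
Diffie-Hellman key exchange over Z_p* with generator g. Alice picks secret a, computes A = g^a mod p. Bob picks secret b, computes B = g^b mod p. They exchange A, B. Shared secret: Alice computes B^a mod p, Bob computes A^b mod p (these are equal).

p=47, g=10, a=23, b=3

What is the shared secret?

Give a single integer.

A = 10^23 mod 47  (bits of 23 = 10111)
  bit 0 = 1: r = r^2 * 10 mod 47 = 1^2 * 10 = 1*10 = 10
  bit 1 = 0: r = r^2 mod 47 = 10^2 = 6
  bit 2 = 1: r = r^2 * 10 mod 47 = 6^2 * 10 = 36*10 = 31
  bit 3 = 1: r = r^2 * 10 mod 47 = 31^2 * 10 = 21*10 = 22
  bit 4 = 1: r = r^2 * 10 mod 47 = 22^2 * 10 = 14*10 = 46
  -> A = 46
B = 10^3 mod 47  (bits of 3 = 11)
  bit 0 = 1: r = r^2 * 10 mod 47 = 1^2 * 10 = 1*10 = 10
  bit 1 = 1: r = r^2 * 10 mod 47 = 10^2 * 10 = 6*10 = 13
  -> B = 13
s = B^a = 13^23 mod 47  (bits of 23 = 10111)
  bit 0 = 1: r = r^2 * 13 mod 47 = 1^2 * 13 = 1*13 = 13
  bit 1 = 0: r = r^2 mod 47 = 13^2 = 28
  bit 2 = 1: r = r^2 * 13 mod 47 = 28^2 * 13 = 32*13 = 40
  bit 3 = 1: r = r^2 * 13 mod 47 = 40^2 * 13 = 2*13 = 26
  bit 4 = 1: r = r^2 * 13 mod 47 = 26^2 * 13 = 18*13 = 46
  -> s = B^a = 46

Answer: 46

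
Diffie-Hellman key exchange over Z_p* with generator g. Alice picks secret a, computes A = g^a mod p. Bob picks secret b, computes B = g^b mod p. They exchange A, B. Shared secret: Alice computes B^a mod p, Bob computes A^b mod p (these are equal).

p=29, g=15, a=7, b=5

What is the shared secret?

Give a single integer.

A = 15^7 mod 29  (bits of 7 = 111)
  bit 0 = 1: r = r^2 * 15 mod 29 = 1^2 * 15 = 1*15 = 15
  bit 1 = 1: r = r^2 * 15 mod 29 = 15^2 * 15 = 22*15 = 11
  bit 2 = 1: r = r^2 * 15 mod 29 = 11^2 * 15 = 5*15 = 17
  -> A = 17
B = 15^5 mod 29  (bits of 5 = 101)
  bit 0 = 1: r = r^2 * 15 mod 29 = 1^2 * 15 = 1*15 = 15
  bit 1 = 0: r = r^2 mod 29 = 15^2 = 22
  bit 2 = 1: r = r^2 * 15 mod 29 = 22^2 * 15 = 20*15 = 10
  -> B = 10
s = B^a = 10^7 mod 29  (bits of 7 = 111)
  bit 0 = 1: r = r^2 * 10 mod 29 = 1^2 * 10 = 1*10 = 10
  bit 1 = 1: r = r^2 * 10 mod 29 = 10^2 * 10 = 13*10 = 14
  bit 2 = 1: r = r^2 * 10 mod 29 = 14^2 * 10 = 22*10 = 17
  -> s = B^a = 17

Answer: 17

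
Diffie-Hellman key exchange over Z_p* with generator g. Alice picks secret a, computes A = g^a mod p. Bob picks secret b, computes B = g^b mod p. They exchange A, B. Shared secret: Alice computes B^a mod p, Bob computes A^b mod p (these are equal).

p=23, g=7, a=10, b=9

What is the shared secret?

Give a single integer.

A = 7^10 mod 23  (bits of 10 = 1010)
  bit 0 = 1: r = r^2 * 7 mod 23 = 1^2 * 7 = 1*7 = 7
  bit 1 = 0: r = r^2 mod 23 = 7^2 = 3
  bit 2 = 1: r = r^2 * 7 mod 23 = 3^2 * 7 = 9*7 = 17
  bit 3 = 0: r = r^2 mod 23 = 17^2 = 13
  -> A = 13
B = 7^9 mod 23  (bits of 9 = 1001)
  bit 0 = 1: r = r^2 * 7 mod 23 = 1^2 * 7 = 1*7 = 7
  bit 1 = 0: r = r^2 mod 23 = 7^2 = 3
  bit 2 = 0: r = r^2 mod 23 = 3^2 = 9
  bit 3 = 1: r = r^2 * 7 mod 23 = 9^2 * 7 = 12*7 = 15
  -> B = 15
s = B^a = 15^10 mod 23  (bits of 10 = 1010)
  bit 0 = 1: r = r^2 * 15 mod 23 = 1^2 * 15 = 1*15 = 15
  bit 1 = 0: r = r^2 mod 23 = 15^2 = 18
  bit 2 = 1: r = r^2 * 15 mod 23 = 18^2 * 15 = 2*15 = 7
  bit 3 = 0: r = r^2 mod 23 = 7^2 = 3
  -> s = B^a = 3

Answer: 3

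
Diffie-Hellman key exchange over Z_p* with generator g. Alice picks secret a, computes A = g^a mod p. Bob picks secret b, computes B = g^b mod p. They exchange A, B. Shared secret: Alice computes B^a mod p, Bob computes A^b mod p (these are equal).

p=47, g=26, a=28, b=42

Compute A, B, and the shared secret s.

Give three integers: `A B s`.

A = 26^28 mod 47  (bits of 28 = 11100)
  bit 0 = 1: r = r^2 * 26 mod 47 = 1^2 * 26 = 1*26 = 26
  bit 1 = 1: r = r^2 * 26 mod 47 = 26^2 * 26 = 18*26 = 45
  bit 2 = 1: r = r^2 * 26 mod 47 = 45^2 * 26 = 4*26 = 10
  bit 3 = 0: r = r^2 mod 47 = 10^2 = 6
  bit 4 = 0: r = r^2 mod 47 = 6^2 = 36
  -> A = 36
B = 26^42 mod 47  (bits of 42 = 101010)
  bit 0 = 1: r = r^2 * 26 mod 47 = 1^2 * 26 = 1*26 = 26
  bit 1 = 0: r = r^2 mod 47 = 26^2 = 18
  bit 2 = 1: r = r^2 * 26 mod 47 = 18^2 * 26 = 42*26 = 11
  bit 3 = 0: r = r^2 mod 47 = 11^2 = 27
  bit 4 = 1: r = r^2 * 26 mod 47 = 27^2 * 26 = 24*26 = 13
  bit 5 = 0: r = r^2 mod 47 = 13^2 = 28
  -> B = 28
s = B^a = 28^28 mod 47  (bits of 28 = 11100)
  bit 0 = 1: r = r^2 * 28 mod 47 = 1^2 * 28 = 1*28 = 28
  bit 1 = 1: r = r^2 * 28 mod 47 = 28^2 * 28 = 32*28 = 3
  bit 2 = 1: r = r^2 * 28 mod 47 = 3^2 * 28 = 9*28 = 17
  bit 3 = 0: r = r^2 mod 47 = 17^2 = 7
  bit 4 = 0: r = r^2 mod 47 = 7^2 = 2
  -> s = B^a = 2

Answer: 36 28 2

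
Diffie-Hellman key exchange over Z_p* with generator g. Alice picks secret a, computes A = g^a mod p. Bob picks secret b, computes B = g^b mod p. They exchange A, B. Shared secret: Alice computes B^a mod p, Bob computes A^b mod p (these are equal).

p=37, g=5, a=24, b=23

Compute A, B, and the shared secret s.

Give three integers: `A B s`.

Answer: 26 20 10

Derivation:
A = 5^24 mod 37  (bits of 24 = 11000)
  bit 0 = 1: r = r^2 * 5 mod 37 = 1^2 * 5 = 1*5 = 5
  bit 1 = 1: r = r^2 * 5 mod 37 = 5^2 * 5 = 25*5 = 14
  bit 2 = 0: r = r^2 mod 37 = 14^2 = 11
  bit 3 = 0: r = r^2 mod 37 = 11^2 = 10
  bit 4 = 0: r = r^2 mod 37 = 10^2 = 26
  -> A = 26
B = 5^23 mod 37  (bits of 23 = 10111)
  bit 0 = 1: r = r^2 * 5 mod 37 = 1^2 * 5 = 1*5 = 5
  bit 1 = 0: r = r^2 mod 37 = 5^2 = 25
  bit 2 = 1: r = r^2 * 5 mod 37 = 25^2 * 5 = 33*5 = 17
  bit 3 = 1: r = r^2 * 5 mod 37 = 17^2 * 5 = 30*5 = 2
  bit 4 = 1: r = r^2 * 5 mod 37 = 2^2 * 5 = 4*5 = 20
  -> B = 20
s = B^a = 20^24 mod 37  (bits of 24 = 11000)
  bit 0 = 1: r = r^2 * 20 mod 37 = 1^2 * 20 = 1*20 = 20
  bit 1 = 1: r = r^2 * 20 mod 37 = 20^2 * 20 = 30*20 = 8
  bit 2 = 0: r = r^2 mod 37 = 8^2 = 27
  bit 3 = 0: r = r^2 mod 37 = 27^2 = 26
  bit 4 = 0: r = r^2 mod 37 = 26^2 = 10
  -> s = B^a = 10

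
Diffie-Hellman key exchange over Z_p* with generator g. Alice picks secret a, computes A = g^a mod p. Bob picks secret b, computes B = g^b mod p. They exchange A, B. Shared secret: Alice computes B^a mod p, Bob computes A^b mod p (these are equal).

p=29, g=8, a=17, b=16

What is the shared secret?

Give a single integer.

Answer: 16

Derivation:
A = 8^17 mod 29  (bits of 17 = 10001)
  bit 0 = 1: r = r^2 * 8 mod 29 = 1^2 * 8 = 1*8 = 8
  bit 1 = 0: r = r^2 mod 29 = 8^2 = 6
  bit 2 = 0: r = r^2 mod 29 = 6^2 = 7
  bit 3 = 0: r = r^2 mod 29 = 7^2 = 20
  bit 4 = 1: r = r^2 * 8 mod 29 = 20^2 * 8 = 23*8 = 10
  -> A = 10
B = 8^16 mod 29  (bits of 16 = 10000)
  bit 0 = 1: r = r^2 * 8 mod 29 = 1^2 * 8 = 1*8 = 8
  bit 1 = 0: r = r^2 mod 29 = 8^2 = 6
  bit 2 = 0: r = r^2 mod 29 = 6^2 = 7
  bit 3 = 0: r = r^2 mod 29 = 7^2 = 20
  bit 4 = 0: r = r^2 mod 29 = 20^2 = 23
  -> B = 23
s = B^a = 23^17 mod 29  (bits of 17 = 10001)
  bit 0 = 1: r = r^2 * 23 mod 29 = 1^2 * 23 = 1*23 = 23
  bit 1 = 0: r = r^2 mod 29 = 23^2 = 7
  bit 2 = 0: r = r^2 mod 29 = 7^2 = 20
  bit 3 = 0: r = r^2 mod 29 = 20^2 = 23
  bit 4 = 1: r = r^2 * 23 mod 29 = 23^2 * 23 = 7*23 = 16
  -> s = B^a = 16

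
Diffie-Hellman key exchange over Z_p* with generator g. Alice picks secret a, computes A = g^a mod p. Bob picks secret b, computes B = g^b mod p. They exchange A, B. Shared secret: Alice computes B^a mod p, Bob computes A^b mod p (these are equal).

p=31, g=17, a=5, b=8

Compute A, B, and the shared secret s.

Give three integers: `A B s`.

A = 17^5 mod 31  (bits of 5 = 101)
  bit 0 = 1: r = r^2 * 17 mod 31 = 1^2 * 17 = 1*17 = 17
  bit 1 = 0: r = r^2 mod 31 = 17^2 = 10
  bit 2 = 1: r = r^2 * 17 mod 31 = 10^2 * 17 = 7*17 = 26
  -> A = 26
B = 17^8 mod 31  (bits of 8 = 1000)
  bit 0 = 1: r = r^2 * 17 mod 31 = 1^2 * 17 = 1*17 = 17
  bit 1 = 0: r = r^2 mod 31 = 17^2 = 10
  bit 2 = 0: r = r^2 mod 31 = 10^2 = 7
  bit 3 = 0: r = r^2 mod 31 = 7^2 = 18
  -> B = 18
s = B^a = 18^5 mod 31  (bits of 5 = 101)
  bit 0 = 1: r = r^2 * 18 mod 31 = 1^2 * 18 = 1*18 = 18
  bit 1 = 0: r = r^2 mod 31 = 18^2 = 14
  bit 2 = 1: r = r^2 * 18 mod 31 = 14^2 * 18 = 10*18 = 25
  -> s = B^a = 25

Answer: 26 18 25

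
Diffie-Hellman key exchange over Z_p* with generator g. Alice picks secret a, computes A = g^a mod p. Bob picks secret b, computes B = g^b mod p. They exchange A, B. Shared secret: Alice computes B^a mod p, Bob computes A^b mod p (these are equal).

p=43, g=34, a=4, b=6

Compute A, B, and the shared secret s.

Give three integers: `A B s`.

A = 34^4 mod 43  (bits of 4 = 100)
  bit 0 = 1: r = r^2 * 34 mod 43 = 1^2 * 34 = 1*34 = 34
  bit 1 = 0: r = r^2 mod 43 = 34^2 = 38
  bit 2 = 0: r = r^2 mod 43 = 38^2 = 25
  -> A = 25
B = 34^6 mod 43  (bits of 6 = 110)
  bit 0 = 1: r = r^2 * 34 mod 43 = 1^2 * 34 = 1*34 = 34
  bit 1 = 1: r = r^2 * 34 mod 43 = 34^2 * 34 = 38*34 = 2
  bit 2 = 0: r = r^2 mod 43 = 2^2 = 4
  -> B = 4
s = B^a = 4^4 mod 43  (bits of 4 = 100)
  bit 0 = 1: r = r^2 * 4 mod 43 = 1^2 * 4 = 1*4 = 4
  bit 1 = 0: r = r^2 mod 43 = 4^2 = 16
  bit 2 = 0: r = r^2 mod 43 = 16^2 = 41
  -> s = B^a = 41

Answer: 25 4 41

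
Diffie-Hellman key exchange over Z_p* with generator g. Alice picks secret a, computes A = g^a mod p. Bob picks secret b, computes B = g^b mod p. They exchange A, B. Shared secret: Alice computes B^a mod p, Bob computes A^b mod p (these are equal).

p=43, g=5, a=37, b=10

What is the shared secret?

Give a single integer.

Answer: 10

Derivation:
A = 5^37 mod 43  (bits of 37 = 100101)
  bit 0 = 1: r = r^2 * 5 mod 43 = 1^2 * 5 = 1*5 = 5
  bit 1 = 0: r = r^2 mod 43 = 5^2 = 25
  bit 2 = 0: r = r^2 mod 43 = 25^2 = 23
  bit 3 = 1: r = r^2 * 5 mod 43 = 23^2 * 5 = 13*5 = 22
  bit 4 = 0: r = r^2 mod 43 = 22^2 = 11
  bit 5 = 1: r = r^2 * 5 mod 43 = 11^2 * 5 = 35*5 = 3
  -> A = 3
B = 5^10 mod 43  (bits of 10 = 1010)
  bit 0 = 1: r = r^2 * 5 mod 43 = 1^2 * 5 = 1*5 = 5
  bit 1 = 0: r = r^2 mod 43 = 5^2 = 25
  bit 2 = 1: r = r^2 * 5 mod 43 = 25^2 * 5 = 23*5 = 29
  bit 3 = 0: r = r^2 mod 43 = 29^2 = 24
  -> B = 24
s = B^a = 24^37 mod 43  (bits of 37 = 100101)
  bit 0 = 1: r = r^2 * 24 mod 43 = 1^2 * 24 = 1*24 = 24
  bit 1 = 0: r = r^2 mod 43 = 24^2 = 17
  bit 2 = 0: r = r^2 mod 43 = 17^2 = 31
  bit 3 = 1: r = r^2 * 24 mod 43 = 31^2 * 24 = 15*24 = 16
  bit 4 = 0: r = r^2 mod 43 = 16^2 = 41
  bit 5 = 1: r = r^2 * 24 mod 43 = 41^2 * 24 = 4*24 = 10
  -> s = B^a = 10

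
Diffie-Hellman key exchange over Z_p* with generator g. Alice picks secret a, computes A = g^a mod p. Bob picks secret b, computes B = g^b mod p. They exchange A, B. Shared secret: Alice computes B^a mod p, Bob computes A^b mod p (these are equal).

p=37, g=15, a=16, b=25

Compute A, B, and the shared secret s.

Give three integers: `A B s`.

Answer: 12 2 9

Derivation:
A = 15^16 mod 37  (bits of 16 = 10000)
  bit 0 = 1: r = r^2 * 15 mod 37 = 1^2 * 15 = 1*15 = 15
  bit 1 = 0: r = r^2 mod 37 = 15^2 = 3
  bit 2 = 0: r = r^2 mod 37 = 3^2 = 9
  bit 3 = 0: r = r^2 mod 37 = 9^2 = 7
  bit 4 = 0: r = r^2 mod 37 = 7^2 = 12
  -> A = 12
B = 15^25 mod 37  (bits of 25 = 11001)
  bit 0 = 1: r = r^2 * 15 mod 37 = 1^2 * 15 = 1*15 = 15
  bit 1 = 1: r = r^2 * 15 mod 37 = 15^2 * 15 = 3*15 = 8
  bit 2 = 0: r = r^2 mod 37 = 8^2 = 27
  bit 3 = 0: r = r^2 mod 37 = 27^2 = 26
  bit 4 = 1: r = r^2 * 15 mod 37 = 26^2 * 15 = 10*15 = 2
  -> B = 2
s = B^a = 2^16 mod 37  (bits of 16 = 10000)
  bit 0 = 1: r = r^2 * 2 mod 37 = 1^2 * 2 = 1*2 = 2
  bit 1 = 0: r = r^2 mod 37 = 2^2 = 4
  bit 2 = 0: r = r^2 mod 37 = 4^2 = 16
  bit 3 = 0: r = r^2 mod 37 = 16^2 = 34
  bit 4 = 0: r = r^2 mod 37 = 34^2 = 9
  -> s = B^a = 9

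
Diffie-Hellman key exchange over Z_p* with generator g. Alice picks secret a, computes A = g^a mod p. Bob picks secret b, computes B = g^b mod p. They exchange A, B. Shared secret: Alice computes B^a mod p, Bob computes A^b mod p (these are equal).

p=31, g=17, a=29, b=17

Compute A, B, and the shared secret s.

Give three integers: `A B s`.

A = 17^29 mod 31  (bits of 29 = 11101)
  bit 0 = 1: r = r^2 * 17 mod 31 = 1^2 * 17 = 1*17 = 17
  bit 1 = 1: r = r^2 * 17 mod 31 = 17^2 * 17 = 10*17 = 15
  bit 2 = 1: r = r^2 * 17 mod 31 = 15^2 * 17 = 8*17 = 12
  bit 3 = 0: r = r^2 mod 31 = 12^2 = 20
  bit 4 = 1: r = r^2 * 17 mod 31 = 20^2 * 17 = 28*17 = 11
  -> A = 11
B = 17^17 mod 31  (bits of 17 = 10001)
  bit 0 = 1: r = r^2 * 17 mod 31 = 1^2 * 17 = 1*17 = 17
  bit 1 = 0: r = r^2 mod 31 = 17^2 = 10
  bit 2 = 0: r = r^2 mod 31 = 10^2 = 7
  bit 3 = 0: r = r^2 mod 31 = 7^2 = 18
  bit 4 = 1: r = r^2 * 17 mod 31 = 18^2 * 17 = 14*17 = 21
  -> B = 21
s = B^a = 21^29 mod 31  (bits of 29 = 11101)
  bit 0 = 1: r = r^2 * 21 mod 31 = 1^2 * 21 = 1*21 = 21
  bit 1 = 1: r = r^2 * 21 mod 31 = 21^2 * 21 = 7*21 = 23
  bit 2 = 1: r = r^2 * 21 mod 31 = 23^2 * 21 = 2*21 = 11
  bit 3 = 0: r = r^2 mod 31 = 11^2 = 28
  bit 4 = 1: r = r^2 * 21 mod 31 = 28^2 * 21 = 9*21 = 3
  -> s = B^a = 3

Answer: 11 21 3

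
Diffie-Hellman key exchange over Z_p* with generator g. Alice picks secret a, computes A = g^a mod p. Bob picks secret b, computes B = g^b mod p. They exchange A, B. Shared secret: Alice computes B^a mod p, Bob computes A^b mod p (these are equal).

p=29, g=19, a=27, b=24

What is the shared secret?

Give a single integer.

A = 19^27 mod 29  (bits of 27 = 11011)
  bit 0 = 1: r = r^2 * 19 mod 29 = 1^2 * 19 = 1*19 = 19
  bit 1 = 1: r = r^2 * 19 mod 29 = 19^2 * 19 = 13*19 = 15
  bit 2 = 0: r = r^2 mod 29 = 15^2 = 22
  bit 3 = 1: r = r^2 * 19 mod 29 = 22^2 * 19 = 20*19 = 3
  bit 4 = 1: r = r^2 * 19 mod 29 = 3^2 * 19 = 9*19 = 26
  -> A = 26
B = 19^24 mod 29  (bits of 24 = 11000)
  bit 0 = 1: r = r^2 * 19 mod 29 = 1^2 * 19 = 1*19 = 19
  bit 1 = 1: r = r^2 * 19 mod 29 = 19^2 * 19 = 13*19 = 15
  bit 2 = 0: r = r^2 mod 29 = 15^2 = 22
  bit 3 = 0: r = r^2 mod 29 = 22^2 = 20
  bit 4 = 0: r = r^2 mod 29 = 20^2 = 23
  -> B = 23
s = B^a = 23^27 mod 29  (bits of 27 = 11011)
  bit 0 = 1: r = r^2 * 23 mod 29 = 1^2 * 23 = 1*23 = 23
  bit 1 = 1: r = r^2 * 23 mod 29 = 23^2 * 23 = 7*23 = 16
  bit 2 = 0: r = r^2 mod 29 = 16^2 = 24
  bit 3 = 1: r = r^2 * 23 mod 29 = 24^2 * 23 = 25*23 = 24
  bit 4 = 1: r = r^2 * 23 mod 29 = 24^2 * 23 = 25*23 = 24
  -> s = B^a = 24

Answer: 24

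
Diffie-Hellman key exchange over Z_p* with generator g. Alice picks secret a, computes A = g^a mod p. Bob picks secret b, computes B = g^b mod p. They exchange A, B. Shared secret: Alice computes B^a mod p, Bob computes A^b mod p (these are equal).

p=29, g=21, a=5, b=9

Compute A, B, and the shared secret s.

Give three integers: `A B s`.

Answer: 2 14 19

Derivation:
A = 21^5 mod 29  (bits of 5 = 101)
  bit 0 = 1: r = r^2 * 21 mod 29 = 1^2 * 21 = 1*21 = 21
  bit 1 = 0: r = r^2 mod 29 = 21^2 = 6
  bit 2 = 1: r = r^2 * 21 mod 29 = 6^2 * 21 = 7*21 = 2
  -> A = 2
B = 21^9 mod 29  (bits of 9 = 1001)
  bit 0 = 1: r = r^2 * 21 mod 29 = 1^2 * 21 = 1*21 = 21
  bit 1 = 0: r = r^2 mod 29 = 21^2 = 6
  bit 2 = 0: r = r^2 mod 29 = 6^2 = 7
  bit 3 = 1: r = r^2 * 21 mod 29 = 7^2 * 21 = 20*21 = 14
  -> B = 14
s = B^a = 14^5 mod 29  (bits of 5 = 101)
  bit 0 = 1: r = r^2 * 14 mod 29 = 1^2 * 14 = 1*14 = 14
  bit 1 = 0: r = r^2 mod 29 = 14^2 = 22
  bit 2 = 1: r = r^2 * 14 mod 29 = 22^2 * 14 = 20*14 = 19
  -> s = B^a = 19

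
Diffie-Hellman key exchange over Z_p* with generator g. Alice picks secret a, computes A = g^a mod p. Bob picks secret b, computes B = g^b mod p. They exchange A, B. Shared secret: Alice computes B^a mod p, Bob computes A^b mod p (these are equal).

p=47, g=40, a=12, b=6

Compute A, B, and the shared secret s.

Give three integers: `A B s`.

Answer: 17 8 14

Derivation:
A = 40^12 mod 47  (bits of 12 = 1100)
  bit 0 = 1: r = r^2 * 40 mod 47 = 1^2 * 40 = 1*40 = 40
  bit 1 = 1: r = r^2 * 40 mod 47 = 40^2 * 40 = 2*40 = 33
  bit 2 = 0: r = r^2 mod 47 = 33^2 = 8
  bit 3 = 0: r = r^2 mod 47 = 8^2 = 17
  -> A = 17
B = 40^6 mod 47  (bits of 6 = 110)
  bit 0 = 1: r = r^2 * 40 mod 47 = 1^2 * 40 = 1*40 = 40
  bit 1 = 1: r = r^2 * 40 mod 47 = 40^2 * 40 = 2*40 = 33
  bit 2 = 0: r = r^2 mod 47 = 33^2 = 8
  -> B = 8
s = B^a = 8^12 mod 47  (bits of 12 = 1100)
  bit 0 = 1: r = r^2 * 8 mod 47 = 1^2 * 8 = 1*8 = 8
  bit 1 = 1: r = r^2 * 8 mod 47 = 8^2 * 8 = 17*8 = 42
  bit 2 = 0: r = r^2 mod 47 = 42^2 = 25
  bit 3 = 0: r = r^2 mod 47 = 25^2 = 14
  -> s = B^a = 14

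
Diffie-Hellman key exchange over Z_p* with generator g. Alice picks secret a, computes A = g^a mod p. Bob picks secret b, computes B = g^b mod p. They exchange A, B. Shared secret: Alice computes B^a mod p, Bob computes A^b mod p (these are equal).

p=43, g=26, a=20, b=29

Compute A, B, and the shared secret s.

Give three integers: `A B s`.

Answer: 38 33 13

Derivation:
A = 26^20 mod 43  (bits of 20 = 10100)
  bit 0 = 1: r = r^2 * 26 mod 43 = 1^2 * 26 = 1*26 = 26
  bit 1 = 0: r = r^2 mod 43 = 26^2 = 31
  bit 2 = 1: r = r^2 * 26 mod 43 = 31^2 * 26 = 15*26 = 3
  bit 3 = 0: r = r^2 mod 43 = 3^2 = 9
  bit 4 = 0: r = r^2 mod 43 = 9^2 = 38
  -> A = 38
B = 26^29 mod 43  (bits of 29 = 11101)
  bit 0 = 1: r = r^2 * 26 mod 43 = 1^2 * 26 = 1*26 = 26
  bit 1 = 1: r = r^2 * 26 mod 43 = 26^2 * 26 = 31*26 = 32
  bit 2 = 1: r = r^2 * 26 mod 43 = 32^2 * 26 = 35*26 = 7
  bit 3 = 0: r = r^2 mod 43 = 7^2 = 6
  bit 4 = 1: r = r^2 * 26 mod 43 = 6^2 * 26 = 36*26 = 33
  -> B = 33
s = B^a = 33^20 mod 43  (bits of 20 = 10100)
  bit 0 = 1: r = r^2 * 33 mod 43 = 1^2 * 33 = 1*33 = 33
  bit 1 = 0: r = r^2 mod 43 = 33^2 = 14
  bit 2 = 1: r = r^2 * 33 mod 43 = 14^2 * 33 = 24*33 = 18
  bit 3 = 0: r = r^2 mod 43 = 18^2 = 23
  bit 4 = 0: r = r^2 mod 43 = 23^2 = 13
  -> s = B^a = 13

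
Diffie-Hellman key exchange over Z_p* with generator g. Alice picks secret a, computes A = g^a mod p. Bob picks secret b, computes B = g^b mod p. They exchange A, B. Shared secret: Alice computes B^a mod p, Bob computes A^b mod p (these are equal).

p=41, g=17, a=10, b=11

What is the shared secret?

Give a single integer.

A = 17^10 mod 41  (bits of 10 = 1010)
  bit 0 = 1: r = r^2 * 17 mod 41 = 1^2 * 17 = 1*17 = 17
  bit 1 = 0: r = r^2 mod 41 = 17^2 = 2
  bit 2 = 1: r = r^2 * 17 mod 41 = 2^2 * 17 = 4*17 = 27
  bit 3 = 0: r = r^2 mod 41 = 27^2 = 32
  -> A = 32
B = 17^11 mod 41  (bits of 11 = 1011)
  bit 0 = 1: r = r^2 * 17 mod 41 = 1^2 * 17 = 1*17 = 17
  bit 1 = 0: r = r^2 mod 41 = 17^2 = 2
  bit 2 = 1: r = r^2 * 17 mod 41 = 2^2 * 17 = 4*17 = 27
  bit 3 = 1: r = r^2 * 17 mod 41 = 27^2 * 17 = 32*17 = 11
  -> B = 11
s = B^a = 11^10 mod 41  (bits of 10 = 1010)
  bit 0 = 1: r = r^2 * 11 mod 41 = 1^2 * 11 = 1*11 = 11
  bit 1 = 0: r = r^2 mod 41 = 11^2 = 39
  bit 2 = 1: r = r^2 * 11 mod 41 = 39^2 * 11 = 4*11 = 3
  bit 3 = 0: r = r^2 mod 41 = 3^2 = 9
  -> s = B^a = 9

Answer: 9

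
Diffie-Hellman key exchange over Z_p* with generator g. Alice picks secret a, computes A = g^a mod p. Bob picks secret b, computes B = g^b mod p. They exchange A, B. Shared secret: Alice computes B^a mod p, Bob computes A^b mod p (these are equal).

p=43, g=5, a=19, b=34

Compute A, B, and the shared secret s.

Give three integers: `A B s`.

A = 5^19 mod 43  (bits of 19 = 10011)
  bit 0 = 1: r = r^2 * 5 mod 43 = 1^2 * 5 = 1*5 = 5
  bit 1 = 0: r = r^2 mod 43 = 5^2 = 25
  bit 2 = 0: r = r^2 mod 43 = 25^2 = 23
  bit 3 = 1: r = r^2 * 5 mod 43 = 23^2 * 5 = 13*5 = 22
  bit 4 = 1: r = r^2 * 5 mod 43 = 22^2 * 5 = 11*5 = 12
  -> A = 12
B = 5^34 mod 43  (bits of 34 = 100010)
  bit 0 = 1: r = r^2 * 5 mod 43 = 1^2 * 5 = 1*5 = 5
  bit 1 = 0: r = r^2 mod 43 = 5^2 = 25
  bit 2 = 0: r = r^2 mod 43 = 25^2 = 23
  bit 3 = 0: r = r^2 mod 43 = 23^2 = 13
  bit 4 = 1: r = r^2 * 5 mod 43 = 13^2 * 5 = 40*5 = 28
  bit 5 = 0: r = r^2 mod 43 = 28^2 = 10
  -> B = 10
s = B^a = 10^19 mod 43  (bits of 19 = 10011)
  bit 0 = 1: r = r^2 * 10 mod 43 = 1^2 * 10 = 1*10 = 10
  bit 1 = 0: r = r^2 mod 43 = 10^2 = 14
  bit 2 = 0: r = r^2 mod 43 = 14^2 = 24
  bit 3 = 1: r = r^2 * 10 mod 43 = 24^2 * 10 = 17*10 = 41
  bit 4 = 1: r = r^2 * 10 mod 43 = 41^2 * 10 = 4*10 = 40
  -> s = B^a = 40

Answer: 12 10 40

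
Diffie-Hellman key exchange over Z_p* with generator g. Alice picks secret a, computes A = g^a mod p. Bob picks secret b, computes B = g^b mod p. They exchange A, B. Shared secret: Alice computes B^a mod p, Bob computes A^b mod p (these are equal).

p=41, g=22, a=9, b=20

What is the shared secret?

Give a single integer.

Answer: 40

Derivation:
A = 22^9 mod 41  (bits of 9 = 1001)
  bit 0 = 1: r = r^2 * 22 mod 41 = 1^2 * 22 = 1*22 = 22
  bit 1 = 0: r = r^2 mod 41 = 22^2 = 33
  bit 2 = 0: r = r^2 mod 41 = 33^2 = 23
  bit 3 = 1: r = r^2 * 22 mod 41 = 23^2 * 22 = 37*22 = 35
  -> A = 35
B = 22^20 mod 41  (bits of 20 = 10100)
  bit 0 = 1: r = r^2 * 22 mod 41 = 1^2 * 22 = 1*22 = 22
  bit 1 = 0: r = r^2 mod 41 = 22^2 = 33
  bit 2 = 1: r = r^2 * 22 mod 41 = 33^2 * 22 = 23*22 = 14
  bit 3 = 0: r = r^2 mod 41 = 14^2 = 32
  bit 4 = 0: r = r^2 mod 41 = 32^2 = 40
  -> B = 40
s = B^a = 40^9 mod 41  (bits of 9 = 1001)
  bit 0 = 1: r = r^2 * 40 mod 41 = 1^2 * 40 = 1*40 = 40
  bit 1 = 0: r = r^2 mod 41 = 40^2 = 1
  bit 2 = 0: r = r^2 mod 41 = 1^2 = 1
  bit 3 = 1: r = r^2 * 40 mod 41 = 1^2 * 40 = 1*40 = 40
  -> s = B^a = 40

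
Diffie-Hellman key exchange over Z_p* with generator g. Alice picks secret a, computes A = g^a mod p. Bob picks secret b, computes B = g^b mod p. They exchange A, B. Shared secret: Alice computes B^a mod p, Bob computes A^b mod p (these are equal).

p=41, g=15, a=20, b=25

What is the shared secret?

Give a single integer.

Answer: 40

Derivation:
A = 15^20 mod 41  (bits of 20 = 10100)
  bit 0 = 1: r = r^2 * 15 mod 41 = 1^2 * 15 = 1*15 = 15
  bit 1 = 0: r = r^2 mod 41 = 15^2 = 20
  bit 2 = 1: r = r^2 * 15 mod 41 = 20^2 * 15 = 31*15 = 14
  bit 3 = 0: r = r^2 mod 41 = 14^2 = 32
  bit 4 = 0: r = r^2 mod 41 = 32^2 = 40
  -> A = 40
B = 15^25 mod 41  (bits of 25 = 11001)
  bit 0 = 1: r = r^2 * 15 mod 41 = 1^2 * 15 = 1*15 = 15
  bit 1 = 1: r = r^2 * 15 mod 41 = 15^2 * 15 = 20*15 = 13
  bit 2 = 0: r = r^2 mod 41 = 13^2 = 5
  bit 3 = 0: r = r^2 mod 41 = 5^2 = 25
  bit 4 = 1: r = r^2 * 15 mod 41 = 25^2 * 15 = 10*15 = 27
  -> B = 27
s = B^a = 27^20 mod 41  (bits of 20 = 10100)
  bit 0 = 1: r = r^2 * 27 mod 41 = 1^2 * 27 = 1*27 = 27
  bit 1 = 0: r = r^2 mod 41 = 27^2 = 32
  bit 2 = 1: r = r^2 * 27 mod 41 = 32^2 * 27 = 40*27 = 14
  bit 3 = 0: r = r^2 mod 41 = 14^2 = 32
  bit 4 = 0: r = r^2 mod 41 = 32^2 = 40
  -> s = B^a = 40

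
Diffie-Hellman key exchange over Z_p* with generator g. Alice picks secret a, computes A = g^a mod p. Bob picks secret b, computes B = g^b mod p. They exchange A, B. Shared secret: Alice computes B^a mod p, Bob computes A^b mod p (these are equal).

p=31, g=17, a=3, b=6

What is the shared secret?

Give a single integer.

Answer: 16

Derivation:
A = 17^3 mod 31  (bits of 3 = 11)
  bit 0 = 1: r = r^2 * 17 mod 31 = 1^2 * 17 = 1*17 = 17
  bit 1 = 1: r = r^2 * 17 mod 31 = 17^2 * 17 = 10*17 = 15
  -> A = 15
B = 17^6 mod 31  (bits of 6 = 110)
  bit 0 = 1: r = r^2 * 17 mod 31 = 1^2 * 17 = 1*17 = 17
  bit 1 = 1: r = r^2 * 17 mod 31 = 17^2 * 17 = 10*17 = 15
  bit 2 = 0: r = r^2 mod 31 = 15^2 = 8
  -> B = 8
s = B^a = 8^3 mod 31  (bits of 3 = 11)
  bit 0 = 1: r = r^2 * 8 mod 31 = 1^2 * 8 = 1*8 = 8
  bit 1 = 1: r = r^2 * 8 mod 31 = 8^2 * 8 = 2*8 = 16
  -> s = B^a = 16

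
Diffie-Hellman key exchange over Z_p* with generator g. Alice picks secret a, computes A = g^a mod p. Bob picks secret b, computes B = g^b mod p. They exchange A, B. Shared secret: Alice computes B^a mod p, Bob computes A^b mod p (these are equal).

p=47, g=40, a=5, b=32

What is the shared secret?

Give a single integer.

Answer: 27

Derivation:
A = 40^5 mod 47  (bits of 5 = 101)
  bit 0 = 1: r = r^2 * 40 mod 47 = 1^2 * 40 = 1*40 = 40
  bit 1 = 0: r = r^2 mod 47 = 40^2 = 2
  bit 2 = 1: r = r^2 * 40 mod 47 = 2^2 * 40 = 4*40 = 19
  -> A = 19
B = 40^32 mod 47  (bits of 32 = 100000)
  bit 0 = 1: r = r^2 * 40 mod 47 = 1^2 * 40 = 1*40 = 40
  bit 1 = 0: r = r^2 mod 47 = 40^2 = 2
  bit 2 = 0: r = r^2 mod 47 = 2^2 = 4
  bit 3 = 0: r = r^2 mod 47 = 4^2 = 16
  bit 4 = 0: r = r^2 mod 47 = 16^2 = 21
  bit 5 = 0: r = r^2 mod 47 = 21^2 = 18
  -> B = 18
s = B^a = 18^5 mod 47  (bits of 5 = 101)
  bit 0 = 1: r = r^2 * 18 mod 47 = 1^2 * 18 = 1*18 = 18
  bit 1 = 0: r = r^2 mod 47 = 18^2 = 42
  bit 2 = 1: r = r^2 * 18 mod 47 = 42^2 * 18 = 25*18 = 27
  -> s = B^a = 27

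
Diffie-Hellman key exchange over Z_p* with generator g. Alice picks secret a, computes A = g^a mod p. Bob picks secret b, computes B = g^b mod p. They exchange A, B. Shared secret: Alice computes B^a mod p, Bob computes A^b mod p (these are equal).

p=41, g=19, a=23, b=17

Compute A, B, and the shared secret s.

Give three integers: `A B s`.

A = 19^23 mod 41  (bits of 23 = 10111)
  bit 0 = 1: r = r^2 * 19 mod 41 = 1^2 * 19 = 1*19 = 19
  bit 1 = 0: r = r^2 mod 41 = 19^2 = 33
  bit 2 = 1: r = r^2 * 19 mod 41 = 33^2 * 19 = 23*19 = 27
  bit 3 = 1: r = r^2 * 19 mod 41 = 27^2 * 19 = 32*19 = 34
  bit 4 = 1: r = r^2 * 19 mod 41 = 34^2 * 19 = 8*19 = 29
  -> A = 29
B = 19^17 mod 41  (bits of 17 = 10001)
  bit 0 = 1: r = r^2 * 19 mod 41 = 1^2 * 19 = 1*19 = 19
  bit 1 = 0: r = r^2 mod 41 = 19^2 = 33
  bit 2 = 0: r = r^2 mod 41 = 33^2 = 23
  bit 3 = 0: r = r^2 mod 41 = 23^2 = 37
  bit 4 = 1: r = r^2 * 19 mod 41 = 37^2 * 19 = 16*19 = 17
  -> B = 17
s = B^a = 17^23 mod 41  (bits of 23 = 10111)
  bit 0 = 1: r = r^2 * 17 mod 41 = 1^2 * 17 = 1*17 = 17
  bit 1 = 0: r = r^2 mod 41 = 17^2 = 2
  bit 2 = 1: r = r^2 * 17 mod 41 = 2^2 * 17 = 4*17 = 27
  bit 3 = 1: r = r^2 * 17 mod 41 = 27^2 * 17 = 32*17 = 11
  bit 4 = 1: r = r^2 * 17 mod 41 = 11^2 * 17 = 39*17 = 7
  -> s = B^a = 7

Answer: 29 17 7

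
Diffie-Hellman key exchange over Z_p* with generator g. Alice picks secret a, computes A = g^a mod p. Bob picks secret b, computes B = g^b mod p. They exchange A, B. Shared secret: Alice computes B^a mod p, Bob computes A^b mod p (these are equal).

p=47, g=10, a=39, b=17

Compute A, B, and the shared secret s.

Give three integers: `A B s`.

A = 10^39 mod 47  (bits of 39 = 100111)
  bit 0 = 1: r = r^2 * 10 mod 47 = 1^2 * 10 = 1*10 = 10
  bit 1 = 0: r = r^2 mod 47 = 10^2 = 6
  bit 2 = 0: r = r^2 mod 47 = 6^2 = 36
  bit 3 = 1: r = r^2 * 10 mod 47 = 36^2 * 10 = 27*10 = 35
  bit 4 = 1: r = r^2 * 10 mod 47 = 35^2 * 10 = 3*10 = 30
  bit 5 = 1: r = r^2 * 10 mod 47 = 30^2 * 10 = 7*10 = 23
  -> A = 23
B = 10^17 mod 47  (bits of 17 = 10001)
  bit 0 = 1: r = r^2 * 10 mod 47 = 1^2 * 10 = 1*10 = 10
  bit 1 = 0: r = r^2 mod 47 = 10^2 = 6
  bit 2 = 0: r = r^2 mod 47 = 6^2 = 36
  bit 3 = 0: r = r^2 mod 47 = 36^2 = 27
  bit 4 = 1: r = r^2 * 10 mod 47 = 27^2 * 10 = 24*10 = 5
  -> B = 5
s = B^a = 5^39 mod 47  (bits of 39 = 100111)
  bit 0 = 1: r = r^2 * 5 mod 47 = 1^2 * 5 = 1*5 = 5
  bit 1 = 0: r = r^2 mod 47 = 5^2 = 25
  bit 2 = 0: r = r^2 mod 47 = 25^2 = 14
  bit 3 = 1: r = r^2 * 5 mod 47 = 14^2 * 5 = 8*5 = 40
  bit 4 = 1: r = r^2 * 5 mod 47 = 40^2 * 5 = 2*5 = 10
  bit 5 = 1: r = r^2 * 5 mod 47 = 10^2 * 5 = 6*5 = 30
  -> s = B^a = 30

Answer: 23 5 30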